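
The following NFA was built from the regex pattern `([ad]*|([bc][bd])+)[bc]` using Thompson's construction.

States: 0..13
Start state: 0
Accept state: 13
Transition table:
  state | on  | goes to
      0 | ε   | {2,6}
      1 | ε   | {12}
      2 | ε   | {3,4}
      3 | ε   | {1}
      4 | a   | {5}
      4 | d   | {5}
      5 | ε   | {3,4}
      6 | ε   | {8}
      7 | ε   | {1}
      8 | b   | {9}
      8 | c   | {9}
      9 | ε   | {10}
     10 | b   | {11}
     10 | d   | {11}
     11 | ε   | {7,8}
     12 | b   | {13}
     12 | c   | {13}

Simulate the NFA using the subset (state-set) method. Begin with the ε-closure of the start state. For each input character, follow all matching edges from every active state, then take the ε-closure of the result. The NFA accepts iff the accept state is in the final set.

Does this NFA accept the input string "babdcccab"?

Answer: REJECT

Steps:
initial (ε-close {0}): {0,1,2,3,4,6,8,12}
'b' @ 1: {9,10,13}  [accepting]
'a' @ 2: {}  — no active states
rest 'bdcccab' ignored (set empty)
after full input: {}  (accept=13 not in)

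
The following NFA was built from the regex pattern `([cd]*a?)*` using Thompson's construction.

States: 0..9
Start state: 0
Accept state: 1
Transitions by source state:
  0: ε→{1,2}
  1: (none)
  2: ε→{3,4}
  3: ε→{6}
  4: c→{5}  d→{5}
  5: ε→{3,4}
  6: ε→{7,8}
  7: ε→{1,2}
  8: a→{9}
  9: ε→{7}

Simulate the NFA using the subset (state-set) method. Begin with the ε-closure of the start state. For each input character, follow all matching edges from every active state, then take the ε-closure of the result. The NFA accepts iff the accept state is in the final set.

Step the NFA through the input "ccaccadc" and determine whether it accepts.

Answer: ACCEPT

Steps:
initial (ε-close {0}): {0,1,2,3,4,6,7,8}
'c' @ 1: {1,2,3,4,5,6,7,8}  (accept∈set)
'c' @ 2: {1,2,3,4,5,6,7,8}  (accept∈set)
'a' @ 3: {1,2,3,4,6,7,8,9}  (accept∈set)
'c' @ 4: {1,2,3,4,5,6,7,8}  (accept∈set)
'c' @ 5: {1,2,3,4,5,6,7,8}  (accept∈set)
'a' @ 6: {1,2,3,4,6,7,8,9}  (accept∈set)
'd' @ 7: {1,2,3,4,5,6,7,8}  (accept∈set)
'c' @ 8: {1,2,3,4,5,6,7,8}  (accept∈set)
after full input: {1,2,3,4,5,6,7,8}  (accept=1 in)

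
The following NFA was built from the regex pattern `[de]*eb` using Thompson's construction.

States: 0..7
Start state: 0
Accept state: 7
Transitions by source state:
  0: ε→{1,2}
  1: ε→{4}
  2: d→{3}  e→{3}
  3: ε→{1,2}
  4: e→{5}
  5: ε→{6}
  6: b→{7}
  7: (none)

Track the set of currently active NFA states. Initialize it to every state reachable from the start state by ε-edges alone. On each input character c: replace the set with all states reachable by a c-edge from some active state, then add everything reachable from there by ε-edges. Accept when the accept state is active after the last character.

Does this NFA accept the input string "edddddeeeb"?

Answer: ACCEPT

Trace:
initial (ε-close {0}): {0,1,2,4}
'e' @ 1: {1,2,3,4,5,6}
'd' @ 2: {1,2,3,4}
'd' @ 3: {1,2,3,4}
'd' @ 4: {1,2,3,4}
'd' @ 5: {1,2,3,4}
'd' @ 6: {1,2,3,4}
'e' @ 7: {1,2,3,4,5,6}
'e' @ 8: {1,2,3,4,5,6}
'e' @ 9: {1,2,3,4,5,6}
'b' @ 10: {7}  ✓accept
after full input: {7}  (accept=7 in)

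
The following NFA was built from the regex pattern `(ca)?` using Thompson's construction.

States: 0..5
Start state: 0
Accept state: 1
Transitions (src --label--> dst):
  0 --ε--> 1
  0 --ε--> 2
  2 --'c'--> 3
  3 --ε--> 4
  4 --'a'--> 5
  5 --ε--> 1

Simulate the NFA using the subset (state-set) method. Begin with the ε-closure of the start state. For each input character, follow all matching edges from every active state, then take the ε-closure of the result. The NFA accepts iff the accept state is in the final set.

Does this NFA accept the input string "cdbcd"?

Answer: REJECT

Derivation:
start: ε-closure({0}) = {0,1,2}
'c' @ 1: {3,4}
'd' @ 2: {}  — dead — no transitions
rest 'bcd' ignored (set empty)
final: {}; accept 1 not in set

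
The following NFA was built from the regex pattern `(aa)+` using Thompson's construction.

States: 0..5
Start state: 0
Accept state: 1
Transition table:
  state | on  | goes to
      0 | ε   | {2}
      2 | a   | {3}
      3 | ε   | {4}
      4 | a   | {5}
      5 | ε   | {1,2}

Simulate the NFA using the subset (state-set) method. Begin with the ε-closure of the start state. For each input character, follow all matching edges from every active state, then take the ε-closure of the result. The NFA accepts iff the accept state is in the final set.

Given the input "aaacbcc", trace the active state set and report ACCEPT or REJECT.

Answer: REJECT

Steps:
start: ε-closure({0}) = {0,2}
'a' @ 1: {3,4}
'a' @ 2: {1,2,5}  ✓accept
'a' @ 3: {3,4}
'c' @ 4: {}  — dead — no transitions
rest 'bcc' ignored (set empty)
final: {}; accept 1 not in set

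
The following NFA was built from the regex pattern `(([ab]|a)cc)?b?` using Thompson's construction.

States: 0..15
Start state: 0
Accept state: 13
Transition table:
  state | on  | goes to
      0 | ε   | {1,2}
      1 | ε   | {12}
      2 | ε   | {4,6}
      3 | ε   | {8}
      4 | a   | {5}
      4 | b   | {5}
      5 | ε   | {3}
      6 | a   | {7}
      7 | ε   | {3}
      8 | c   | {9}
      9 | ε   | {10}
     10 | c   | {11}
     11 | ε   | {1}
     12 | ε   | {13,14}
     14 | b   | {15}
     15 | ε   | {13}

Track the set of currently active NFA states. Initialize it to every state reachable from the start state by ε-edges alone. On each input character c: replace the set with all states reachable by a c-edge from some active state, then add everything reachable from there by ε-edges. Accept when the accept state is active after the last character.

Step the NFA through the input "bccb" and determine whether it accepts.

start: ε-closure({0}) = {0,1,2,4,6,12,13,14}
'b' @ 1: {3,5,8,13,15}  ✓accept
'c' @ 2: {9,10}
'c' @ 3: {1,11,12,13,14}  ✓accept
'b' @ 4: {13,15}  ✓accept
end set {13,15} — state 13 in

Answer: ACCEPT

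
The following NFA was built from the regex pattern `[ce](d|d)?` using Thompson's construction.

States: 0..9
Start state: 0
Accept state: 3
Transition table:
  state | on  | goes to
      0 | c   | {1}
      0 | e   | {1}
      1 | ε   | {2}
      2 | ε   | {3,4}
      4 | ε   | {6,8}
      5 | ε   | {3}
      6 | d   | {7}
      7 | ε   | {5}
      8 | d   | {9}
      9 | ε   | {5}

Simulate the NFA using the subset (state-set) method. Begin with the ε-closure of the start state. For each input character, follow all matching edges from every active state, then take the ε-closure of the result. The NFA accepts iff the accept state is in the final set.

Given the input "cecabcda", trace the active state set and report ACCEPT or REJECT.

S₀ = ε-closure({0}) = {0}
'c' @ 1: {1,2,3,4,6,8}  ✓accept
'e' @ 2: {}  — state set empty
rest 'cabcda' ignored (set empty)
after full input: {}  (accept=3 not in)

Answer: REJECT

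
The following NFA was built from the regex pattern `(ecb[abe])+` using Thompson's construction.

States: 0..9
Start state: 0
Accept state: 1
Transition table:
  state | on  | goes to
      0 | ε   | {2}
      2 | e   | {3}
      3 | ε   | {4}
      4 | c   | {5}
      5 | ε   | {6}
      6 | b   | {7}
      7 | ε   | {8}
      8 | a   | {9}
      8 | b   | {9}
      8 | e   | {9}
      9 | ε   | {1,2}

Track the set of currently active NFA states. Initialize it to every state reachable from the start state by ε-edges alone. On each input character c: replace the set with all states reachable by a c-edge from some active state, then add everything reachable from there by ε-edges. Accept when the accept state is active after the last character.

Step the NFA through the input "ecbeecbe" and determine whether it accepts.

S₀ = ε-closure({0}) = {0,2}
'e' @ 1: {3,4}
'c' @ 2: {5,6}
'b' @ 3: {7,8}
'e' @ 4: {1,2,9}  ✓accept
'e' @ 5: {3,4}
'c' @ 6: {5,6}
'b' @ 7: {7,8}
'e' @ 8: {1,2,9}  ✓accept
final: {1,2,9}; accept 1 in set

Answer: ACCEPT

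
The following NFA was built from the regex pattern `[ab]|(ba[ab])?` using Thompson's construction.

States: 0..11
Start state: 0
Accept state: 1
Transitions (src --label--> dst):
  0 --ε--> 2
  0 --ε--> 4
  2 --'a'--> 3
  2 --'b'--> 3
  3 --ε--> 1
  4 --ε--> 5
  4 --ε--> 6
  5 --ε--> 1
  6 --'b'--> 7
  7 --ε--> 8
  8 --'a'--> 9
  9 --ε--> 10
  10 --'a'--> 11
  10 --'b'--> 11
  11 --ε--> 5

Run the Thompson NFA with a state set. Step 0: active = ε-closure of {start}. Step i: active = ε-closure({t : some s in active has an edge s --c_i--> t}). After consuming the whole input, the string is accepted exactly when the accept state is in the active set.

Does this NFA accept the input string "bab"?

Answer: ACCEPT

Steps:
start: ε-closure({0}) = {0,1,2,4,5,6}
'b' @ 1: {1,3,7,8}  ✓accept
'a' @ 2: {9,10}
'b' @ 3: {1,5,11}  ✓accept
final: {1,5,11}; accept 1 in set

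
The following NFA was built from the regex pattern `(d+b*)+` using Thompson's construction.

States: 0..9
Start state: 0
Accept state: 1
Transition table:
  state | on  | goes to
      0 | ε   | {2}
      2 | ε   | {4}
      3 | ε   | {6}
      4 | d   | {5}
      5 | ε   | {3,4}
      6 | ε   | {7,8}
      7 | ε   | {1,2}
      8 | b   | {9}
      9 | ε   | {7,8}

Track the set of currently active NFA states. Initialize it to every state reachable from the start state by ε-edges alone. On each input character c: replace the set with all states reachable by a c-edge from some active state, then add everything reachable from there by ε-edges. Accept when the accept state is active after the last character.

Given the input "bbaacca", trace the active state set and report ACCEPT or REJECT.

start: ε-closure({0}) = {0,2,4}
'b' @ 1: {}  — state set empty
rest 'baacca' ignored (set empty)
end set {} — state 1 not in

Answer: REJECT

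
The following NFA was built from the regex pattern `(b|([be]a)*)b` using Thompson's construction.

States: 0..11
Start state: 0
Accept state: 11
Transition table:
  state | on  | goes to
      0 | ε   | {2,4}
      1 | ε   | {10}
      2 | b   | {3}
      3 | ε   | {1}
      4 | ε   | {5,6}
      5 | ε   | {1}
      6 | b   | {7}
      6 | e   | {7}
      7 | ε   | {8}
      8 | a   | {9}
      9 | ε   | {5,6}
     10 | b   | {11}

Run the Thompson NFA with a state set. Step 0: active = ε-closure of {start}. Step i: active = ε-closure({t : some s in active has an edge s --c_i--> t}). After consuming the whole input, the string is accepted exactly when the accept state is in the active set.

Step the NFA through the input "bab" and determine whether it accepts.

S₀ = ε-closure({0}) = {0,1,2,4,5,6,10}
'b' @ 1: {1,3,7,8,10,11}  [accepting]
'a' @ 2: {1,5,6,9,10}
'b' @ 3: {7,8,11}  [accepting]
end set {7,8,11} — state 11 in

Answer: ACCEPT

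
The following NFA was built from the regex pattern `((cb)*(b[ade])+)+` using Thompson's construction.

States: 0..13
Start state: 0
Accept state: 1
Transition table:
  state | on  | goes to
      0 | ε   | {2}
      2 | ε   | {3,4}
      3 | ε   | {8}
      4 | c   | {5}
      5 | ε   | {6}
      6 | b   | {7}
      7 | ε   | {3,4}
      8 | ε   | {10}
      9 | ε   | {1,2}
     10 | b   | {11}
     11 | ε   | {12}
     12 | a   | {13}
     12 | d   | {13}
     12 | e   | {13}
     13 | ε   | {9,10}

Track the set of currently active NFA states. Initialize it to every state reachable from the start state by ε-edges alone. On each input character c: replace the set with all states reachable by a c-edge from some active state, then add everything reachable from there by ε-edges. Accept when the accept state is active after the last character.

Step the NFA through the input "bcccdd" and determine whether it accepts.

Answer: REJECT

Trace:
start: ε-closure({0}) = {0,2,3,4,8,10}
'b' @ 1: {11,12}
'c' @ 2: {}  — dead — no transitions
rest 'ccdd' ignored (set empty)
after full input: {}  (accept=1 not in)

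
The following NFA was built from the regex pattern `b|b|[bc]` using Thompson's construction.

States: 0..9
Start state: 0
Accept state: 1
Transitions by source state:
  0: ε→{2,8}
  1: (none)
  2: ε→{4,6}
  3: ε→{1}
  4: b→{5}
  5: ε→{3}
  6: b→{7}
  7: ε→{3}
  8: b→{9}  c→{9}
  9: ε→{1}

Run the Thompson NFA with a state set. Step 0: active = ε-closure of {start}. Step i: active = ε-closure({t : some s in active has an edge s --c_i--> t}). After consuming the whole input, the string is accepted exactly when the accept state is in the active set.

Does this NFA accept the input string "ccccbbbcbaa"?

start: ε-closure({0}) = {0,2,4,6,8}
'c' @ 1: {1,9}  (accept∈set)
'c' @ 2: {}  — dead — no transitions
rest 'ccbbbcbaa' ignored (set empty)
final: {}; accept 1 not in set

Answer: REJECT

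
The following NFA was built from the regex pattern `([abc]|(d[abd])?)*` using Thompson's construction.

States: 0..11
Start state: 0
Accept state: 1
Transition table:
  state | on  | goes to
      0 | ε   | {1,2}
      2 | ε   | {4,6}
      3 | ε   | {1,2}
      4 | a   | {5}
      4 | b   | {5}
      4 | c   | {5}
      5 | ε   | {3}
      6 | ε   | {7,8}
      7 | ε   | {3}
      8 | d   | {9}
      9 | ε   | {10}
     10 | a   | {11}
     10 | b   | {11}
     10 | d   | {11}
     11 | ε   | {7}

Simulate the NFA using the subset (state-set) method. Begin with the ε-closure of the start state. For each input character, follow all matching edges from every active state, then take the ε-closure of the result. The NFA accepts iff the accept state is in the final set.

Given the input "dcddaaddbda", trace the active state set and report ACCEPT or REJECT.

S₀ = ε-closure({0}) = {0,1,2,3,4,6,7,8}
'd' @ 1: {9,10}
'c' @ 2: {}  — state set empty
rest 'ddaaddbda' ignored (set empty)
final: {}; accept 1 not in set

Answer: REJECT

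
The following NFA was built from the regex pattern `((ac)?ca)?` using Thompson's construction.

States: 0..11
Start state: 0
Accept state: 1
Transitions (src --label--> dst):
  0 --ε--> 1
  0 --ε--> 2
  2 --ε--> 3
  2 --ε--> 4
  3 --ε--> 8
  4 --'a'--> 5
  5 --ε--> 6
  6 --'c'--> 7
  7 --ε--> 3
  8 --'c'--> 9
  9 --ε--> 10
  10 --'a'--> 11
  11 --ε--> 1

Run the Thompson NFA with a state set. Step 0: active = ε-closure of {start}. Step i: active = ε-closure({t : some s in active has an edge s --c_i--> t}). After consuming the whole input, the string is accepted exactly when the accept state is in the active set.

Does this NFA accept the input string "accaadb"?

start: ε-closure({0}) = {0,1,2,3,4,8}
'a' @ 1: {5,6}
'c' @ 2: {3,7,8}
'c' @ 3: {9,10}
'a' @ 4: {1,11}  (accept∈set)
'a' @ 5: {}  — dead — no transitions
rest 'db' ignored (set empty)
after full input: {}  (accept=1 not in)

Answer: REJECT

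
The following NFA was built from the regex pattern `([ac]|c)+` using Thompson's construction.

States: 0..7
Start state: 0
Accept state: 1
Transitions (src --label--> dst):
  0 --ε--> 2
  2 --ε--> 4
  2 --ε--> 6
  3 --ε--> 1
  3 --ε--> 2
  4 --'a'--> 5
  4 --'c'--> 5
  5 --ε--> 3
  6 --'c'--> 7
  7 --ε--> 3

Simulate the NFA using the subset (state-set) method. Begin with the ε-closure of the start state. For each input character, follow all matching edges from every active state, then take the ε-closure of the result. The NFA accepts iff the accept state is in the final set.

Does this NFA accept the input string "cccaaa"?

Answer: ACCEPT

Derivation:
initial (ε-close {0}): {0,2,4,6}
'c' @ 1: {1,2,3,4,5,6,7}  [accepting]
'c' @ 2: {1,2,3,4,5,6,7}  [accepting]
'c' @ 3: {1,2,3,4,5,6,7}  [accepting]
'a' @ 4: {1,2,3,4,5,6}  [accepting]
'a' @ 5: {1,2,3,4,5,6}  [accepting]
'a' @ 6: {1,2,3,4,5,6}  [accepting]
end set {1,2,3,4,5,6} — state 1 in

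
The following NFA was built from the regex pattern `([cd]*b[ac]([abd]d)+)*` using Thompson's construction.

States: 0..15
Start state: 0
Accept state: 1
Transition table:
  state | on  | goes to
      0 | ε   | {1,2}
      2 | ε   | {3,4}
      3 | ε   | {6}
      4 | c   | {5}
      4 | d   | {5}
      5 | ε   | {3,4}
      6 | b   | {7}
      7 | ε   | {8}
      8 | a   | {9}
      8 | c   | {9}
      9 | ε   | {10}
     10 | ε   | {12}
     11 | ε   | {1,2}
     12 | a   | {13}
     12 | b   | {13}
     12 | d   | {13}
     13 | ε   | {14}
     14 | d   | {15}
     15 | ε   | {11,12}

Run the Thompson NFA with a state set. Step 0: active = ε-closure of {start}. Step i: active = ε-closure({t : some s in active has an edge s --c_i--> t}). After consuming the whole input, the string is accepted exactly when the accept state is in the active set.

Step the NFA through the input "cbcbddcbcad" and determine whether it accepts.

initial (ε-close {0}): {0,1,2,3,4,6}
'c' @ 1: {3,4,5,6}
'b' @ 2: {7,8}
'c' @ 3: {9,10,12}
'b' @ 4: {13,14}
'd' @ 5: {1,2,3,4,6,11,12,15}  (accept∈set)
'd' @ 6: {3,4,5,6,13,14}
'c' @ 7: {3,4,5,6}
'b' @ 8: {7,8}
'c' @ 9: {9,10,12}
'a' @ 10: {13,14}
'd' @ 11: {1,2,3,4,6,11,12,15}  (accept∈set)
end set {1,2,3,4,6,11,12,15} — state 1 in

Answer: ACCEPT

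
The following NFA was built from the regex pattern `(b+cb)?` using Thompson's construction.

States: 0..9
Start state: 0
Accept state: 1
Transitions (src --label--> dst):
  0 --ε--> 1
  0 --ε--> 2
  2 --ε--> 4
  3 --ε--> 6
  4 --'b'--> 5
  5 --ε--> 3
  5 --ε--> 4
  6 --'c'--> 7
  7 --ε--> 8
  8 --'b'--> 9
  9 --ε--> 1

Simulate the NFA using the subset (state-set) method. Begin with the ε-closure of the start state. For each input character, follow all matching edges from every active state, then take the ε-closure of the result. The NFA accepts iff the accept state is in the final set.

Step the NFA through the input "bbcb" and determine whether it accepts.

Answer: ACCEPT

Steps:
initial (ε-close {0}): {0,1,2,4}
'b' @ 1: {3,4,5,6}
'b' @ 2: {3,4,5,6}
'c' @ 3: {7,8}
'b' @ 4: {1,9}  [accepting]
end set {1,9} — state 1 in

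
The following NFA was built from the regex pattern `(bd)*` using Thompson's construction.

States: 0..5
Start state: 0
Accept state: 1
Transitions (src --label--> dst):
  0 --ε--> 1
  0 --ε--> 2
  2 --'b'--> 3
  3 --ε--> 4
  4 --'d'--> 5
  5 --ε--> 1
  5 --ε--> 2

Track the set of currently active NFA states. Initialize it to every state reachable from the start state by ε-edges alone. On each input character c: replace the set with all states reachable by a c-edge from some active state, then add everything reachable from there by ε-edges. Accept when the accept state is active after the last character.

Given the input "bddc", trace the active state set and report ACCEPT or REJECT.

Answer: REJECT

Steps:
start: ε-closure({0}) = {0,1,2}
'b' @ 1: {3,4}
'd' @ 2: {1,2,5}  [accepting]
'd' @ 3: {}  — state set empty
rest 'c' ignored (set empty)
after full input: {}  (accept=1 not in)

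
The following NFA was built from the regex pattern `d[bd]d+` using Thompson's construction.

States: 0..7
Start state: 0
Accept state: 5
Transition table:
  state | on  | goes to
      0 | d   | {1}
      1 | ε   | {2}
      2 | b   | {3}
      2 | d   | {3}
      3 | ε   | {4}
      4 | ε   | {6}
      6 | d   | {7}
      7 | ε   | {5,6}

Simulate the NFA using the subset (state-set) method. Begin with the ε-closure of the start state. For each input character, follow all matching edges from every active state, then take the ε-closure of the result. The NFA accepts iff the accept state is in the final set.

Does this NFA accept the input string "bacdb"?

Answer: REJECT

Trace:
start: ε-closure({0}) = {0}
'b' @ 1: {}  — dead — no transitions
rest 'acdb' ignored (set empty)
final: {}; accept 5 not in set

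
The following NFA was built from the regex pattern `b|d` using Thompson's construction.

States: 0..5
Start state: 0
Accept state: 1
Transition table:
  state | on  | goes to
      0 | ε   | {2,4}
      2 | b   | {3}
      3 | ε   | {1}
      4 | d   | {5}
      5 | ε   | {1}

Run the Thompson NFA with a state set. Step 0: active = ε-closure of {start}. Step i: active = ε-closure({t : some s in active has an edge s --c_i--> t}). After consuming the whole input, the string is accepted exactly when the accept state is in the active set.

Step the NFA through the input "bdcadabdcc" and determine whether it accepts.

S₀ = ε-closure({0}) = {0,2,4}
'b' @ 1: {1,3}  ✓accept
'd' @ 2: {}  — dead — no transitions
rest 'cadabdcc' ignored (set empty)
final: {}; accept 1 not in set

Answer: REJECT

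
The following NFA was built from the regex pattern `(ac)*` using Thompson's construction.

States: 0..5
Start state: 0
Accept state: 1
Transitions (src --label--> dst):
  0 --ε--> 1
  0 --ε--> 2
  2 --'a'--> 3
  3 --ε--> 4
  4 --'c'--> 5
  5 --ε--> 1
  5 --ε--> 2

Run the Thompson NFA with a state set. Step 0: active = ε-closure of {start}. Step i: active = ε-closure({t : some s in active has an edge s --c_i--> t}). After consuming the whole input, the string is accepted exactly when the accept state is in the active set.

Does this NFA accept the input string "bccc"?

start: ε-closure({0}) = {0,1,2}
'b' @ 1: {}  — no active states
rest 'ccc' ignored (set empty)
end set {} — state 1 not in

Answer: REJECT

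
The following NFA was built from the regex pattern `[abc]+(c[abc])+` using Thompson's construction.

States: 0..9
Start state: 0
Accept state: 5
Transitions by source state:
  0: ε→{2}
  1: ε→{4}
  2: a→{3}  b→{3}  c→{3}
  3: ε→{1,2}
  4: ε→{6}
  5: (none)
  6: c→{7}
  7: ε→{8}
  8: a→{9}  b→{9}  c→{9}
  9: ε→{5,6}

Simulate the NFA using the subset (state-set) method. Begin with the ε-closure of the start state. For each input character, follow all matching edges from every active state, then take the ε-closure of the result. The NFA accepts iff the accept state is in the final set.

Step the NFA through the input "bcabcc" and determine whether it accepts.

Answer: ACCEPT

Derivation:
initial (ε-close {0}): {0,2}
'b' @ 1: {1,2,3,4,6}
'c' @ 2: {1,2,3,4,6,7,8}
'a' @ 3: {1,2,3,4,5,6,9}  [accepting]
'b' @ 4: {1,2,3,4,6}
'c' @ 5: {1,2,3,4,6,7,8}
'c' @ 6: {1,2,3,4,5,6,7,8,9}  [accepting]
final: {1,2,3,4,5,6,7,8,9}; accept 5 in set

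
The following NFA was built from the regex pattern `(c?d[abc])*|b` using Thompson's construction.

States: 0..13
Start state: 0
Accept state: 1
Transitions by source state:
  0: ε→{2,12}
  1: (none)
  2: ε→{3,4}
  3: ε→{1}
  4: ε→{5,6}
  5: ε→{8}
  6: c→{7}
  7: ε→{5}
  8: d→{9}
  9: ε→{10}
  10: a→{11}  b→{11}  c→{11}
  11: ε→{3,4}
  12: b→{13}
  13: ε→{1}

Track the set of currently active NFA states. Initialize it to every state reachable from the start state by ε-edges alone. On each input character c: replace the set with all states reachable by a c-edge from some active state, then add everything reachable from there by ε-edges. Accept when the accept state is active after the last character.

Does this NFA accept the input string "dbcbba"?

start: ε-closure({0}) = {0,1,2,3,4,5,6,8,12}
'd' @ 1: {9,10}
'b' @ 2: {1,3,4,5,6,8,11}  [accepting]
'c' @ 3: {5,7,8}
'b' @ 4: {}  — state set empty
rest 'ba' ignored (set empty)
final: {}; accept 1 not in set

Answer: REJECT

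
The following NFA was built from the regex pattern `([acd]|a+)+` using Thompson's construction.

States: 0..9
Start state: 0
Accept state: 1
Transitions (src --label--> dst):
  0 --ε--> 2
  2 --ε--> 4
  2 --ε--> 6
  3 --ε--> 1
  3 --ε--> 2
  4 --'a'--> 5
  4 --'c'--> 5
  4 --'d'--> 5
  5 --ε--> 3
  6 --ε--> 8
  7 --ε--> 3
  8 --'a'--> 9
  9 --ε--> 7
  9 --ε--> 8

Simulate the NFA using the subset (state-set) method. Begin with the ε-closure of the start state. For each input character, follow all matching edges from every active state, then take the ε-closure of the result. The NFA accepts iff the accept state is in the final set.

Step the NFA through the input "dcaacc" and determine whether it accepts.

initial (ε-close {0}): {0,2,4,6,8}
'd' @ 1: {1,2,3,4,5,6,8}  ✓accept
'c' @ 2: {1,2,3,4,5,6,8}  ✓accept
'a' @ 3: {1,2,3,4,5,6,7,8,9}  ✓accept
'a' @ 4: {1,2,3,4,5,6,7,8,9}  ✓accept
'c' @ 5: {1,2,3,4,5,6,8}  ✓accept
'c' @ 6: {1,2,3,4,5,6,8}  ✓accept
final: {1,2,3,4,5,6,8}; accept 1 in set

Answer: ACCEPT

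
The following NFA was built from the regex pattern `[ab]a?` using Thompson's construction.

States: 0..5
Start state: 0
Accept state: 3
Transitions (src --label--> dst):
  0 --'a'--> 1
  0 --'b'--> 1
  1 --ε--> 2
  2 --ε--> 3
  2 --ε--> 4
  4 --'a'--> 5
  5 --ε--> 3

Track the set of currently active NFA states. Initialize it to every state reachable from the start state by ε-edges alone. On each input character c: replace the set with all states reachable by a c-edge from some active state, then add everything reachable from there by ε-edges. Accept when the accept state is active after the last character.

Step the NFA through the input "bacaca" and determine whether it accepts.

Answer: REJECT

Steps:
S₀ = ε-closure({0}) = {0}
'b' @ 1: {1,2,3,4}  ✓accept
'a' @ 2: {3,5}  ✓accept
'c' @ 3: {}  — dead — no transitions
rest 'aca' ignored (set empty)
after full input: {}  (accept=3 not in)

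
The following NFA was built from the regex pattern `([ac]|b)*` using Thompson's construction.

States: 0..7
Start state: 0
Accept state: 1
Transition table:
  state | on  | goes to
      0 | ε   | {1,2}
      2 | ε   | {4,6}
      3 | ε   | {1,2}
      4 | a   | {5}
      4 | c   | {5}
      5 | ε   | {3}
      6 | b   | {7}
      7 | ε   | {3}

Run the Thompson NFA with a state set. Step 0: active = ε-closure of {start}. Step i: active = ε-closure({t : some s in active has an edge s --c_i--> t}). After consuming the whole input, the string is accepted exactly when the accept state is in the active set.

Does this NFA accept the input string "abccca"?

S₀ = ε-closure({0}) = {0,1,2,4,6}
'a' @ 1: {1,2,3,4,5,6}  ✓accept
'b' @ 2: {1,2,3,4,6,7}  ✓accept
'c' @ 3: {1,2,3,4,5,6}  ✓accept
'c' @ 4: {1,2,3,4,5,6}  ✓accept
'c' @ 5: {1,2,3,4,5,6}  ✓accept
'a' @ 6: {1,2,3,4,5,6}  ✓accept
end set {1,2,3,4,5,6} — state 1 in

Answer: ACCEPT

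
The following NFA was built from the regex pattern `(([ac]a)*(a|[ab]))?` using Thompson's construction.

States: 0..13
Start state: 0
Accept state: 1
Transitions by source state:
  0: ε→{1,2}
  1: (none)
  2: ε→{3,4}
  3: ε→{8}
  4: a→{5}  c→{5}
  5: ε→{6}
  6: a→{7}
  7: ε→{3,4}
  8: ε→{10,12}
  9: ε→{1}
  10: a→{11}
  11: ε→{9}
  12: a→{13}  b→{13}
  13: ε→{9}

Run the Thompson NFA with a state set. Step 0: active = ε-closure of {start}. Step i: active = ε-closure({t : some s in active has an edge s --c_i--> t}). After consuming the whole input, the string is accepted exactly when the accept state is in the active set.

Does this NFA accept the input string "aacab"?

initial (ε-close {0}): {0,1,2,3,4,8,10,12}
'a' @ 1: {1,5,6,9,11,13}  (accept∈set)
'a' @ 2: {3,4,7,8,10,12}
'c' @ 3: {5,6}
'a' @ 4: {3,4,7,8,10,12}
'b' @ 5: {1,9,13}  (accept∈set)
end set {1,9,13} — state 1 in

Answer: ACCEPT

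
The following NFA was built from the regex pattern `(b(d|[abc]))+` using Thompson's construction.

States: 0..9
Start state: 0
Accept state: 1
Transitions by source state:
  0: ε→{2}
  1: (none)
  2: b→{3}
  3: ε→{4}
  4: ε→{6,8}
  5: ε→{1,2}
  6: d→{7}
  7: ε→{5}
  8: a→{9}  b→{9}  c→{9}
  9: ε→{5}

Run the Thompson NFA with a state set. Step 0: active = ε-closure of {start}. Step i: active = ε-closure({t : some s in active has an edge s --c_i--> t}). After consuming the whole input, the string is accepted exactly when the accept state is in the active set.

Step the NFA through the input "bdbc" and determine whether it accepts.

Answer: ACCEPT

Trace:
S₀ = ε-closure({0}) = {0,2}
'b' @ 1: {3,4,6,8}
'd' @ 2: {1,2,5,7}  [accepting]
'b' @ 3: {3,4,6,8}
'c' @ 4: {1,2,5,9}  [accepting]
end set {1,2,5,9} — state 1 in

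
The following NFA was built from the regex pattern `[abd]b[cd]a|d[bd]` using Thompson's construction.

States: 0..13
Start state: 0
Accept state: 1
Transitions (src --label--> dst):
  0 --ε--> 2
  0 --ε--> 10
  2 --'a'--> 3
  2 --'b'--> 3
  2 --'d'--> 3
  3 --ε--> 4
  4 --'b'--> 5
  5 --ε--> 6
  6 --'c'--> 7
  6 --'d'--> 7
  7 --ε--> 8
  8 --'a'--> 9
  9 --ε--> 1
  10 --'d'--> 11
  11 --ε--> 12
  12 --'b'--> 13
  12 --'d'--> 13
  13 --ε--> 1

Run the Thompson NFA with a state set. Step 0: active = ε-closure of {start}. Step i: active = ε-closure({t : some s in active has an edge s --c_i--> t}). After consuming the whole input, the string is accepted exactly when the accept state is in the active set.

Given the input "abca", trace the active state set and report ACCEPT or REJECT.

Answer: ACCEPT

Trace:
initial (ε-close {0}): {0,2,10}
'a' @ 1: {3,4}
'b' @ 2: {5,6}
'c' @ 3: {7,8}
'a' @ 4: {1,9}  ✓accept
final: {1,9}; accept 1 in set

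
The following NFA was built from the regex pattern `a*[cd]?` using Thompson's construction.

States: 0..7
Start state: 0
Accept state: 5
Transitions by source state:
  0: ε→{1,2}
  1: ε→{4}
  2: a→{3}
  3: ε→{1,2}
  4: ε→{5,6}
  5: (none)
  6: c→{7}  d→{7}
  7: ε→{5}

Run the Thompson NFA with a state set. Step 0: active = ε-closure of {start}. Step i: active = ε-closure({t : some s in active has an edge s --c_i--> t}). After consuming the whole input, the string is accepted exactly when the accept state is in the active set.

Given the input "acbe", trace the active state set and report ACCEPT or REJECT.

Answer: REJECT

Trace:
S₀ = ε-closure({0}) = {0,1,2,4,5,6}
'a' @ 1: {1,2,3,4,5,6}  (accept∈set)
'c' @ 2: {5,7}  (accept∈set)
'b' @ 3: {}  — no active states
rest 'e' ignored (set empty)
final: {}; accept 5 not in set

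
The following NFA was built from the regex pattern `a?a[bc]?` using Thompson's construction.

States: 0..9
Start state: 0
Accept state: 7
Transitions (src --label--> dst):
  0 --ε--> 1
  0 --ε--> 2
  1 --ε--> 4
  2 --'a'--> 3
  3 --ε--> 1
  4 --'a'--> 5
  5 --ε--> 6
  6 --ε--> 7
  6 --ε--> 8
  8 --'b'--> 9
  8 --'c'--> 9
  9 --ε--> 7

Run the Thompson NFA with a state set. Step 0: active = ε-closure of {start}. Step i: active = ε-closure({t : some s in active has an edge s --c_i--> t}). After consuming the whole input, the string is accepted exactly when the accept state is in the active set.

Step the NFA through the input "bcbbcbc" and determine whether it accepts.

Answer: REJECT

Derivation:
initial (ε-close {0}): {0,1,2,4}
'b' @ 1: {}  — no active states
rest 'cbbcbc' ignored (set empty)
end set {} — state 7 not in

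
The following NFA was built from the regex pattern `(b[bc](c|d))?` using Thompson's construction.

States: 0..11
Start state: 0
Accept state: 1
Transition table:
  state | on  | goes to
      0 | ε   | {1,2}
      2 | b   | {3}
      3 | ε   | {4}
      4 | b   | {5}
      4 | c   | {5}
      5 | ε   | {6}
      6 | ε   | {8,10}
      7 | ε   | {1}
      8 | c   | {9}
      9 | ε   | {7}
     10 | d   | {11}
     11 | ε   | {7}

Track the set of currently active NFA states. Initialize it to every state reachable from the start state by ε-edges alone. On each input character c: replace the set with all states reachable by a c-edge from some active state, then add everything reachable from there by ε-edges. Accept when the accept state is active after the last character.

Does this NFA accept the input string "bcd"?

start: ε-closure({0}) = {0,1,2}
'b' @ 1: {3,4}
'c' @ 2: {5,6,8,10}
'd' @ 3: {1,7,11}  [accepting]
final: {1,7,11}; accept 1 in set

Answer: ACCEPT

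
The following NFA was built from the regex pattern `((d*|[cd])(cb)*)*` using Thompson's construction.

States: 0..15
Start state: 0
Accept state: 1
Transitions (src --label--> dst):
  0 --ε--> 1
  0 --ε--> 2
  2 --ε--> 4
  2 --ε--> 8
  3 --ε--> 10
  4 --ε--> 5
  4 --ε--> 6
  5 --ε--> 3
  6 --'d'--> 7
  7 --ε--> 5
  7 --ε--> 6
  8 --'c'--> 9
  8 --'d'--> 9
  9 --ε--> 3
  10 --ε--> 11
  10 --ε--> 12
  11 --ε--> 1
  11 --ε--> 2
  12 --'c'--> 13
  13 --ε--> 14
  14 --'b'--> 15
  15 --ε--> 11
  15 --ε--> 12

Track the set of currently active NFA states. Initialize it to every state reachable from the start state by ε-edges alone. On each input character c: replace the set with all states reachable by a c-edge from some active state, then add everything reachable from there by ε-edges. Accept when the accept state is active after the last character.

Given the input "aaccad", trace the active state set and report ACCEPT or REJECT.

initial (ε-close {0}): {0,1,2,3,4,5,6,8,10,11,12}
'a' @ 1: {}  — no active states
rest 'accad' ignored (set empty)
end set {} — state 1 not in

Answer: REJECT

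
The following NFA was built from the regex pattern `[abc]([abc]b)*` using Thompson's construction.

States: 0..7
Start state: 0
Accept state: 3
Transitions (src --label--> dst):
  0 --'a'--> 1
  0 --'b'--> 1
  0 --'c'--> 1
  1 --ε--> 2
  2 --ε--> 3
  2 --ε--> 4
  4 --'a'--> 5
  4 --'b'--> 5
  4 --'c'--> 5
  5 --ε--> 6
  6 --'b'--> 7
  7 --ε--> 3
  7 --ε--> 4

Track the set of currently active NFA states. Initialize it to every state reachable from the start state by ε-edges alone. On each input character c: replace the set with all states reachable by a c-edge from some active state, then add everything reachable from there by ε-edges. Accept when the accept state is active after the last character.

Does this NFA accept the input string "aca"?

S₀ = ε-closure({0}) = {0}
'a' @ 1: {1,2,3,4}  (accept∈set)
'c' @ 2: {5,6}
'a' @ 3: {}  — dead — no transitions
after full input: {}  (accept=3 not in)

Answer: REJECT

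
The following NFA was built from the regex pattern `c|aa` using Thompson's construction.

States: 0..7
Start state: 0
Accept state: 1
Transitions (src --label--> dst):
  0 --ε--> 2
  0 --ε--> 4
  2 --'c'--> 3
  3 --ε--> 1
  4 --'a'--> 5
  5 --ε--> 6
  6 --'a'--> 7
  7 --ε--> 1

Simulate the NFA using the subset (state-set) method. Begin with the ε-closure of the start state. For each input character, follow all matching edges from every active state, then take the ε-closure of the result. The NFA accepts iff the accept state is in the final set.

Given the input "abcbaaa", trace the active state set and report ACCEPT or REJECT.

Answer: REJECT

Derivation:
S₀ = ε-closure({0}) = {0,2,4}
'a' @ 1: {5,6}
'b' @ 2: {}  — no active states
rest 'cbaaa' ignored (set empty)
final: {}; accept 1 not in set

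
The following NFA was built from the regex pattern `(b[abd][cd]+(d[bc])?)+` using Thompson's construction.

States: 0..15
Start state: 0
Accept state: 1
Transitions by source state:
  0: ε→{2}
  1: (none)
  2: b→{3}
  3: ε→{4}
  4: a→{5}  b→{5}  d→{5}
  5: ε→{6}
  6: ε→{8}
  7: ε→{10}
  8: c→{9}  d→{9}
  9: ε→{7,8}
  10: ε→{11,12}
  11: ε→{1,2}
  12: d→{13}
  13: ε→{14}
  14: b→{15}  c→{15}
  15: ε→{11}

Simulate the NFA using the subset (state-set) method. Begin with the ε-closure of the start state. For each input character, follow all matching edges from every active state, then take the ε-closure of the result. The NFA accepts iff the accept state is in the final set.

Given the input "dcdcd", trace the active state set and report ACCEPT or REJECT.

initial (ε-close {0}): {0,2}
'd' @ 1: {}  — no active states
rest 'cdcd' ignored (set empty)
final: {}; accept 1 not in set

Answer: REJECT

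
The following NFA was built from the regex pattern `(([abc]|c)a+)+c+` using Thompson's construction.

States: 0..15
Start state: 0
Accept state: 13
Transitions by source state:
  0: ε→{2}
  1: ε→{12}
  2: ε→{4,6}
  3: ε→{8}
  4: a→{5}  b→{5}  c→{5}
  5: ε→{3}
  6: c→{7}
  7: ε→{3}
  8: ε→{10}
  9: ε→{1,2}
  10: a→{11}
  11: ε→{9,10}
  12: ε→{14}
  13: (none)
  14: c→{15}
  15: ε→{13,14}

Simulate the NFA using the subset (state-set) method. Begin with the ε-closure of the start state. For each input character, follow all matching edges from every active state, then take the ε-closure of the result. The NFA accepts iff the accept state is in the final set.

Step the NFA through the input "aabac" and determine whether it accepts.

Answer: ACCEPT

Steps:
initial (ε-close {0}): {0,2,4,6}
'a' @ 1: {3,5,8,10}
'a' @ 2: {1,2,4,6,9,10,11,12,14}
'b' @ 3: {3,5,8,10}
'a' @ 4: {1,2,4,6,9,10,11,12,14}
'c' @ 5: {3,5,7,8,10,13,14,15}  (accept∈set)
end set {3,5,7,8,10,13,14,15} — state 13 in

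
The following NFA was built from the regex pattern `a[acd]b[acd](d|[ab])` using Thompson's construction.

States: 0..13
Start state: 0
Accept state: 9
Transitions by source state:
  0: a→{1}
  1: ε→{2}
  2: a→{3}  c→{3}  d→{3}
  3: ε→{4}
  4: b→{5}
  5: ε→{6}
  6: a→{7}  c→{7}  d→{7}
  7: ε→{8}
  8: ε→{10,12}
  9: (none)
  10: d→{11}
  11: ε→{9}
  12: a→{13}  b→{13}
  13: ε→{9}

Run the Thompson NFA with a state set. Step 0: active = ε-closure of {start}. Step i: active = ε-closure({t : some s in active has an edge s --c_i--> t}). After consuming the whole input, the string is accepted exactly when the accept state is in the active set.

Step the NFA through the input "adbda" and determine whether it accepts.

Answer: ACCEPT

Trace:
S₀ = ε-closure({0}) = {0}
'a' @ 1: {1,2}
'd' @ 2: {3,4}
'b' @ 3: {5,6}
'd' @ 4: {7,8,10,12}
'a' @ 5: {9,13}  ✓accept
after full input: {9,13}  (accept=9 in)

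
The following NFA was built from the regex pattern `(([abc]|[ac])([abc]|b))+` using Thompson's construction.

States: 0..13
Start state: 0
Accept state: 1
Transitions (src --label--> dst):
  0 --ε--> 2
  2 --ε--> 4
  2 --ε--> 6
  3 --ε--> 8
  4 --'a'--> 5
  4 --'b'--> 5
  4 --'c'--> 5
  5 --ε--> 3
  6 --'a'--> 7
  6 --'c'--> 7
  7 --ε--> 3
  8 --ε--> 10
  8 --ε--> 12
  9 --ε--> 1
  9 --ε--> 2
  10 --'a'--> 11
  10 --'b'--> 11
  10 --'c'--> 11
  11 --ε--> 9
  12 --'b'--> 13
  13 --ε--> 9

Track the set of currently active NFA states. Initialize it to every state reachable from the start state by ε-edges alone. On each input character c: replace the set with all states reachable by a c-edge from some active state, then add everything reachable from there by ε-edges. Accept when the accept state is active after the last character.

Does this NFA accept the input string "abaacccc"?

Answer: ACCEPT

Derivation:
initial (ε-close {0}): {0,2,4,6}
'a' @ 1: {3,5,7,8,10,12}
'b' @ 2: {1,2,4,6,9,11,13}  ✓accept
'a' @ 3: {3,5,7,8,10,12}
'a' @ 4: {1,2,4,6,9,11}  ✓accept
'c' @ 5: {3,5,7,8,10,12}
'c' @ 6: {1,2,4,6,9,11}  ✓accept
'c' @ 7: {3,5,7,8,10,12}
'c' @ 8: {1,2,4,6,9,11}  ✓accept
after full input: {1,2,4,6,9,11}  (accept=1 in)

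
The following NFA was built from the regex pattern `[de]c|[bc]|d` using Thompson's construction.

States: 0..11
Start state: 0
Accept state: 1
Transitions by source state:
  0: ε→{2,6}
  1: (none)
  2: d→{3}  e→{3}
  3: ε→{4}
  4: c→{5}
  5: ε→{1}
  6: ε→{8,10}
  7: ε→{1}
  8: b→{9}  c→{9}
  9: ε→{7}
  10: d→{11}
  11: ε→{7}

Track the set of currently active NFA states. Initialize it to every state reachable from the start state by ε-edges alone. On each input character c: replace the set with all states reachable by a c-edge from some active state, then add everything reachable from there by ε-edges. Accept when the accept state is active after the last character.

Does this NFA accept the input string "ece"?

Answer: REJECT

Steps:
S₀ = ε-closure({0}) = {0,2,6,8,10}
'e' @ 1: {3,4}
'c' @ 2: {1,5}  (accept∈set)
'e' @ 3: {}  — dead — no transitions
end set {} — state 1 not in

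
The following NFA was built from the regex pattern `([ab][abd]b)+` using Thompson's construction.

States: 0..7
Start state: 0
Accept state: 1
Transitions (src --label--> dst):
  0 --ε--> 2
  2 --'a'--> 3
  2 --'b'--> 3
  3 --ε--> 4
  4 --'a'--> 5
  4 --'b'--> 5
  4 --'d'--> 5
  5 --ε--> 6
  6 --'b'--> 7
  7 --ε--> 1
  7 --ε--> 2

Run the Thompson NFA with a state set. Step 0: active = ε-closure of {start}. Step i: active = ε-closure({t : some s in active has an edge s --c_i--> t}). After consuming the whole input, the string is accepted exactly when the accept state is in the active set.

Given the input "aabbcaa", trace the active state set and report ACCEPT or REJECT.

start: ε-closure({0}) = {0,2}
'a' @ 1: {3,4}
'a' @ 2: {5,6}
'b' @ 3: {1,2,7}  ✓accept
'b' @ 4: {3,4}
'c' @ 5: {}  — dead — no transitions
rest 'aa' ignored (set empty)
end set {} — state 1 not in

Answer: REJECT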